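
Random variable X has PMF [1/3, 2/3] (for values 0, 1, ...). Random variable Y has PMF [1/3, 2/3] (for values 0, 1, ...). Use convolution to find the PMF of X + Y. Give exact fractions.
P(X+Y=k) = Σ_i P(X=i)·P(Y=k-i) — a convolution of [1/3, 2/3] and [1/3, 2/3]. P(X+Y=0) = (1/3)×(1/3) = 1/9; P(X+Y=1) = (1/3)×(2/3) + (2/3)×(1/3) = 2/9 + 2/9 = 4/9; P(X+Y=2) = (2/3)×(2/3) = 4/9. PMF: [1/9, 4/9, 4/9] (sums to 1 ✓)

[1/9, 4/9, 4/9]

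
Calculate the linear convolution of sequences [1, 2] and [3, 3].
y[0] = 1×3 = 3; y[1] = 1×3 + 2×3 = 9; y[2] = 2×3 = 6

[3, 9, 6]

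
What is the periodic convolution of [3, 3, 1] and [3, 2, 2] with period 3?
Use y[k] = Σ_j u[j]·v[(k-j) mod 3]. y[0] = 3×3 + 3×2 + 1×2 = 17; y[1] = 3×2 + 3×3 + 1×2 = 17; y[2] = 3×2 + 3×2 + 1×3 = 15. Result: [17, 17, 15]

[17, 17, 15]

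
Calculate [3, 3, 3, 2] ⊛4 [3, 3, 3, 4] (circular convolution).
Use y[k] = Σ_j a[j]·b[(k-j) mod 4]. y[0] = 3×3 + 3×4 + 3×3 + 2×3 = 36; y[1] = 3×3 + 3×3 + 3×4 + 2×3 = 36; y[2] = 3×3 + 3×3 + 3×3 + 2×4 = 35; y[3] = 3×4 + 3×3 + 3×3 + 2×3 = 36. Result: [36, 36, 35, 36]

[36, 36, 35, 36]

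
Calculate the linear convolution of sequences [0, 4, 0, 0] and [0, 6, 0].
y[0] = 0×0 = 0; y[1] = 0×6 + 4×0 = 0; y[2] = 0×0 + 4×6 + 0×0 = 24; y[3] = 4×0 + 0×6 + 0×0 = 0; y[4] = 0×0 + 0×6 = 0; y[5] = 0×0 = 0

[0, 0, 24, 0, 0, 0]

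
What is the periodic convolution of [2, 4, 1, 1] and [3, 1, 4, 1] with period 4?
Use y[k] = Σ_j u[j]·v[(k-j) mod 4]. y[0] = 2×3 + 4×1 + 1×4 + 1×1 = 15; y[1] = 2×1 + 4×3 + 1×1 + 1×4 = 19; y[2] = 2×4 + 4×1 + 1×3 + 1×1 = 16; y[3] = 2×1 + 4×4 + 1×1 + 1×3 = 22. Result: [15, 19, 16, 22]

[15, 19, 16, 22]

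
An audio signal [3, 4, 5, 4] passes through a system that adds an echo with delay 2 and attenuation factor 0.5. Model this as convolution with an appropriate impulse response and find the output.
Direct-path + delayed-attenuated-path model → impulse response h = [1, 0, 0.5] (1 at lag 0, 0.5 at lag 2). Output y[n] = x[n] + 0.5·x[n - 2] (with x[n] = 0 outside 0..3): y[0] = 3 + 0.5×0 = 3; y[1] = 4 + 0.5×0 = 4; y[2] = 5 + 0.5×3 = 6.5; y[3] = 4 + 0.5×4 = 6.0; y[4] = 0 + 0.5×5 = 2.5; y[5] = 0 + 0.5×4 = 2.0. So y = [3, 4, 6.5, 6.0, 2.5, 2.0]

[3, 4, 6.5, 6.0, 2.5, 2.0]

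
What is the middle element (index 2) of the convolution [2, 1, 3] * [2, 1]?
Use y[k] = Σ_i a[i]·b[k-i] at k=2. y[2] = 1×1 + 3×2 = 7

7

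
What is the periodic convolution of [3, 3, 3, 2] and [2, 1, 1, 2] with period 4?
Use y[k] = Σ_j f[j]·g[(k-j) mod 4]. y[0] = 3×2 + 3×2 + 3×1 + 2×1 = 17; y[1] = 3×1 + 3×2 + 3×2 + 2×1 = 17; y[2] = 3×1 + 3×1 + 3×2 + 2×2 = 16; y[3] = 3×2 + 3×1 + 3×1 + 2×2 = 16. Result: [17, 17, 16, 16]

[17, 17, 16, 16]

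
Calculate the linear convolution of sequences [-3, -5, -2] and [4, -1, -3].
y[0] = -3×4 = -12; y[1] = -3×-1 + -5×4 = -17; y[2] = -3×-3 + -5×-1 + -2×4 = 6; y[3] = -5×-3 + -2×-1 = 17; y[4] = -2×-3 = 6

[-12, -17, 6, 17, 6]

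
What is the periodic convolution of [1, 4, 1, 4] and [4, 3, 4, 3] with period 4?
Use y[k] = Σ_j x[j]·h[(k-j) mod 4]. y[0] = 1×4 + 4×3 + 1×4 + 4×3 = 32; y[1] = 1×3 + 4×4 + 1×3 + 4×4 = 38; y[2] = 1×4 + 4×3 + 1×4 + 4×3 = 32; y[3] = 1×3 + 4×4 + 1×3 + 4×4 = 38. Result: [32, 38, 32, 38]

[32, 38, 32, 38]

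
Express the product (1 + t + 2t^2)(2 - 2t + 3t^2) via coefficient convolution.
Ascending coefficients: a = [1, 1, 2], b = [2, -2, 3]. c[0] = 1×2 = 2; c[1] = 1×-2 + 1×2 = 0; c[2] = 1×3 + 1×-2 + 2×2 = 5; c[3] = 1×3 + 2×-2 = -1; c[4] = 2×3 = 6. Result coefficients: [2, 0, 5, -1, 6] → 2 + 5t^2 - t^3 + 6t^4

2 + 5t^2 - t^3 + 6t^4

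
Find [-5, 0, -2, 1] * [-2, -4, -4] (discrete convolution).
y[0] = -5×-2 = 10; y[1] = -5×-4 + 0×-2 = 20; y[2] = -5×-4 + 0×-4 + -2×-2 = 24; y[3] = 0×-4 + -2×-4 + 1×-2 = 6; y[4] = -2×-4 + 1×-4 = 4; y[5] = 1×-4 = -4

[10, 20, 24, 6, 4, -4]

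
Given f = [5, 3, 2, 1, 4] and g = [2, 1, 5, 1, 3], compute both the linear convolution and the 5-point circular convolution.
Linear: y_lin[0] = 5×2 = 10; y_lin[1] = 5×1 + 3×2 = 11; y_lin[2] = 5×5 + 3×1 + 2×2 = 32; y_lin[3] = 5×1 + 3×5 + 2×1 + 1×2 = 24; y_lin[4] = 5×3 + 3×1 + 2×5 + 1×1 + 4×2 = 37; y_lin[5] = 3×3 + 2×1 + 1×5 + 4×1 = 20; y_lin[6] = 2×3 + 1×1 + 4×5 = 27; y_lin[7] = 1×3 + 4×1 = 7; y_lin[8] = 4×3 = 12 → [10, 11, 32, 24, 37, 20, 27, 7, 12]. Circular (length 5): y[0] = 5×2 + 3×3 + 2×1 + 1×5 + 4×1 = 30; y[1] = 5×1 + 3×2 + 2×3 + 1×1 + 4×5 = 38; y[2] = 5×5 + 3×1 + 2×2 + 1×3 + 4×1 = 39; y[3] = 5×1 + 3×5 + 2×1 + 1×2 + 4×3 = 36; y[4] = 5×3 + 3×1 + 2×5 + 1×1 + 4×2 = 37 → [30, 38, 39, 36, 37]

Linear: [10, 11, 32, 24, 37, 20, 27, 7, 12], Circular: [30, 38, 39, 36, 37]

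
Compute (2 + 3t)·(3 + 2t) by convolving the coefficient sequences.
Ascending coefficients: a = [2, 3], b = [3, 2]. c[0] = 2×3 = 6; c[1] = 2×2 + 3×3 = 13; c[2] = 3×2 = 6. Result coefficients: [6, 13, 6] → 6 + 13t + 6t^2

6 + 13t + 6t^2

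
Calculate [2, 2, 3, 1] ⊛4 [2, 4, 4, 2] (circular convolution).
Use y[k] = Σ_j a[j]·b[(k-j) mod 4]. y[0] = 2×2 + 2×2 + 3×4 + 1×4 = 24; y[1] = 2×4 + 2×2 + 3×2 + 1×4 = 22; y[2] = 2×4 + 2×4 + 3×2 + 1×2 = 24; y[3] = 2×2 + 2×4 + 3×4 + 1×2 = 26. Result: [24, 22, 24, 26]

[24, 22, 24, 26]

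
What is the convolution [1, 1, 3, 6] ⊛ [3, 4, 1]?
y[0] = 1×3 = 3; y[1] = 1×4 + 1×3 = 7; y[2] = 1×1 + 1×4 + 3×3 = 14; y[3] = 1×1 + 3×4 + 6×3 = 31; y[4] = 3×1 + 6×4 = 27; y[5] = 6×1 = 6

[3, 7, 14, 31, 27, 6]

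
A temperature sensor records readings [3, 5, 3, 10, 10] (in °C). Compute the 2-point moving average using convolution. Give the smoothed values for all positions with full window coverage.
2-point moving average kernel = [1, 1]. Apply in 'valid' mode (full window coverage): avg[0] = (3 + 5) / 2 = 4.0; avg[1] = (5 + 3) / 2 = 4.0; avg[2] = (3 + 10) / 2 = 6.5; avg[3] = (10 + 10) / 2 = 10.0. Smoothed values: [4.0, 4.0, 6.5, 10.0]

[4.0, 4.0, 6.5, 10.0]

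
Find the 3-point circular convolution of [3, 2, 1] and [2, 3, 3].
Use y[k] = Σ_j s[j]·t[(k-j) mod 3]. y[0] = 3×2 + 2×3 + 1×3 = 15; y[1] = 3×3 + 2×2 + 1×3 = 16; y[2] = 3×3 + 2×3 + 1×2 = 17. Result: [15, 16, 17]

[15, 16, 17]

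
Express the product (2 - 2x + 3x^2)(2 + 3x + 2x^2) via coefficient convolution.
Ascending coefficients: a = [2, -2, 3], b = [2, 3, 2]. c[0] = 2×2 = 4; c[1] = 2×3 + -2×2 = 2; c[2] = 2×2 + -2×3 + 3×2 = 4; c[3] = -2×2 + 3×3 = 5; c[4] = 3×2 = 6. Result coefficients: [4, 2, 4, 5, 6] → 4 + 2x + 4x^2 + 5x^3 + 6x^4

4 + 2x + 4x^2 + 5x^3 + 6x^4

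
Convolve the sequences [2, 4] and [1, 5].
y[0] = 2×1 = 2; y[1] = 2×5 + 4×1 = 14; y[2] = 4×5 = 20

[2, 14, 20]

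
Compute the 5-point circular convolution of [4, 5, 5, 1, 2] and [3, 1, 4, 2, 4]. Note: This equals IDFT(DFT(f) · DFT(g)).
Either evaluate y[k] = Σ_j f[j]·g[(k-j) mod 5] directly, or use IDFT(DFT(f) · DFT(g)). y[0] = 4×3 + 5×4 + 5×2 + 1×4 + 2×1 = 48; y[1] = 4×1 + 5×3 + 5×4 + 1×2 + 2×4 = 49; y[2] = 4×4 + 5×1 + 5×3 + 1×4 + 2×2 = 44; y[3] = 4×2 + 5×4 + 5×1 + 1×3 + 2×4 = 44; y[4] = 4×4 + 5×2 + 5×4 + 1×1 + 2×3 = 53. Result: [48, 49, 44, 44, 53]

[48, 49, 44, 44, 53]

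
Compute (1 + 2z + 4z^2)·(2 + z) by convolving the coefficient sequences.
Ascending coefficients: a = [1, 2, 4], b = [2, 1]. c[0] = 1×2 = 2; c[1] = 1×1 + 2×2 = 5; c[2] = 2×1 + 4×2 = 10; c[3] = 4×1 = 4. Result coefficients: [2, 5, 10, 4] → 2 + 5z + 10z^2 + 4z^3

2 + 5z + 10z^2 + 4z^3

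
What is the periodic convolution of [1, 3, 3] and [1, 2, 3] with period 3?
Use y[k] = Σ_j x[j]·h[(k-j) mod 3]. y[0] = 1×1 + 3×3 + 3×2 = 16; y[1] = 1×2 + 3×1 + 3×3 = 14; y[2] = 1×3 + 3×2 + 3×1 = 12. Result: [16, 14, 12]

[16, 14, 12]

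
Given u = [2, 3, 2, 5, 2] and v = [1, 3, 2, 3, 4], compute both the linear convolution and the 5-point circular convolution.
Linear: y_lin[0] = 2×1 = 2; y_lin[1] = 2×3 + 3×1 = 9; y_lin[2] = 2×2 + 3×3 + 2×1 = 15; y_lin[3] = 2×3 + 3×2 + 2×3 + 5×1 = 23; y_lin[4] = 2×4 + 3×3 + 2×2 + 5×3 + 2×1 = 38; y_lin[5] = 3×4 + 2×3 + 5×2 + 2×3 = 34; y_lin[6] = 2×4 + 5×3 + 2×2 = 27; y_lin[7] = 5×4 + 2×3 = 26; y_lin[8] = 2×4 = 8 → [2, 9, 15, 23, 38, 34, 27, 26, 8]. Circular (length 5): y[0] = 2×1 + 3×4 + 2×3 + 5×2 + 2×3 = 36; y[1] = 2×3 + 3×1 + 2×4 + 5×3 + 2×2 = 36; y[2] = 2×2 + 3×3 + 2×1 + 5×4 + 2×3 = 41; y[3] = 2×3 + 3×2 + 2×3 + 5×1 + 2×4 = 31; y[4] = 2×4 + 3×3 + 2×2 + 5×3 + 2×1 = 38 → [36, 36, 41, 31, 38]

Linear: [2, 9, 15, 23, 38, 34, 27, 26, 8], Circular: [36, 36, 41, 31, 38]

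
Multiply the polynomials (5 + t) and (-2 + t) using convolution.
Ascending coefficients: a = [5, 1], b = [-2, 1]. c[0] = 5×-2 = -10; c[1] = 5×1 + 1×-2 = 3; c[2] = 1×1 = 1. Result coefficients: [-10, 3, 1] → -10 + 3t + t^2

-10 + 3t + t^2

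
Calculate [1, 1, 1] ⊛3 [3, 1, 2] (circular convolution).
Use y[k] = Σ_j a[j]·b[(k-j) mod 3]. y[0] = 1×3 + 1×2 + 1×1 = 6; y[1] = 1×1 + 1×3 + 1×2 = 6; y[2] = 1×2 + 1×1 + 1×3 = 6. Result: [6, 6, 6]

[6, 6, 6]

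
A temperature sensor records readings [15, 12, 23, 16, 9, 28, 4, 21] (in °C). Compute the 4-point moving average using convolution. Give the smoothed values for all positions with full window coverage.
4-point moving average kernel = [1, 1, 1, 1]. Apply in 'valid' mode (full window coverage): avg[0] = (15 + 12 + 23 + 16) / 4 = 16.5; avg[1] = (12 + 23 + 16 + 9) / 4 = 15.0; avg[2] = (23 + 16 + 9 + 28) / 4 = 19.0; avg[3] = (16 + 9 + 28 + 4) / 4 = 14.25; avg[4] = (9 + 28 + 4 + 21) / 4 = 15.5. Smoothed values: [16.5, 15.0, 19.0, 14.25, 15.5]

[16.5, 15.0, 19.0, 14.25, 15.5]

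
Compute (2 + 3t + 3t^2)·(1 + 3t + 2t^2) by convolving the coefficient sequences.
Ascending coefficients: a = [2, 3, 3], b = [1, 3, 2]. c[0] = 2×1 = 2; c[1] = 2×3 + 3×1 = 9; c[2] = 2×2 + 3×3 + 3×1 = 16; c[3] = 3×2 + 3×3 = 15; c[4] = 3×2 = 6. Result coefficients: [2, 9, 16, 15, 6] → 2 + 9t + 16t^2 + 15t^3 + 6t^4

2 + 9t + 16t^2 + 15t^3 + 6t^4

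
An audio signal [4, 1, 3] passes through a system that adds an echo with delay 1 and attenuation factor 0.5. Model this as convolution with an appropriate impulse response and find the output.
Direct-path + delayed-attenuated-path model → impulse response h = [1, 0.5] (1 at lag 0, 0.5 at lag 1). Output y[n] = x[n] + 0.5·x[n - 1] (with x[n] = 0 outside 0..2): y[0] = 4 + 0.5×0 = 4; y[1] = 1 + 0.5×4 = 3.0; y[2] = 3 + 0.5×1 = 3.5; y[3] = 0 + 0.5×3 = 1.5. So y = [4, 3.0, 3.5, 1.5]

[4, 3.0, 3.5, 1.5]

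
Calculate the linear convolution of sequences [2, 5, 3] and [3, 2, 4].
y[0] = 2×3 = 6; y[1] = 2×2 + 5×3 = 19; y[2] = 2×4 + 5×2 + 3×3 = 27; y[3] = 5×4 + 3×2 = 26; y[4] = 3×4 = 12

[6, 19, 27, 26, 12]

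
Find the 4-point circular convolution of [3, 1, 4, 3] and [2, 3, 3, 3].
Use y[k] = Σ_j f[j]·g[(k-j) mod 4]. y[0] = 3×2 + 1×3 + 4×3 + 3×3 = 30; y[1] = 3×3 + 1×2 + 4×3 + 3×3 = 32; y[2] = 3×3 + 1×3 + 4×2 + 3×3 = 29; y[3] = 3×3 + 1×3 + 4×3 + 3×2 = 30. Result: [30, 32, 29, 30]

[30, 32, 29, 30]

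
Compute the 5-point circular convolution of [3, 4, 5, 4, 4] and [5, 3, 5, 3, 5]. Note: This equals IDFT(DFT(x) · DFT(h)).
Either evaluate y[k] = Σ_j x[j]·h[(k-j) mod 5] directly, or use IDFT(DFT(x) · DFT(h)). y[0] = 3×5 + 4×5 + 5×3 + 4×5 + 4×3 = 82; y[1] = 3×3 + 4×5 + 5×5 + 4×3 + 4×5 = 86; y[2] = 3×5 + 4×3 + 5×5 + 4×5 + 4×3 = 84; y[3] = 3×3 + 4×5 + 5×3 + 4×5 + 4×5 = 84; y[4] = 3×5 + 4×3 + 5×5 + 4×3 + 4×5 = 84. Result: [82, 86, 84, 84, 84]

[82, 86, 84, 84, 84]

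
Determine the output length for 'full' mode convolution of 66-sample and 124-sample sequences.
Linear/full convolution length: m + n - 1 = 66 + 124 - 1 = 189

189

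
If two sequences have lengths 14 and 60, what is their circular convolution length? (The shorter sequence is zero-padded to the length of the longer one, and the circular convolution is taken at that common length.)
Circular convolution (zero-padding the shorter input) has length max(m, n) = max(14, 60) = 60

60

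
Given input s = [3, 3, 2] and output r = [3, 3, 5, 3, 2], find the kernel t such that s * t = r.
Output length 5 = len(s) + len(t) - 1 ⇒ len(t) = 3. Solve t forward using t[k] = (r[k] - Σ_{i≥1} s[i]·t[k-i]) / s[0]: t[0] = r[0] / s[0] = 3 / 3 = 1; t[1] = (r[1] - 3×1) / s[0] = (3 - 3×1) / 3 = 0; t[2] = (r[2] - 3×0 - 2×1) / s[0] = (5 - 3×0 - 2×1) / 3 = 1. So t = [1, 0, 1]. Forward-check [3, 3, 2] * [1, 0, 1]: r[0] = 3×1 = 3; r[1] = 3×0 + 3×1 = 3; r[2] = 3×1 + 3×0 + 2×1 = 5; r[3] = 3×1 + 2×0 = 3; r[4] = 2×1 = 2 → [3, 3, 5, 3, 2] ✓

[1, 0, 1]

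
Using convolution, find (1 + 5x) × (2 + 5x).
Ascending coefficients: a = [1, 5], b = [2, 5]. c[0] = 1×2 = 2; c[1] = 1×5 + 5×2 = 15; c[2] = 5×5 = 25. Result coefficients: [2, 15, 25] → 2 + 15x + 25x^2

2 + 15x + 25x^2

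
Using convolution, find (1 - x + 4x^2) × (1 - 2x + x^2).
Ascending coefficients: a = [1, -1, 4], b = [1, -2, 1]. c[0] = 1×1 = 1; c[1] = 1×-2 + -1×1 = -3; c[2] = 1×1 + -1×-2 + 4×1 = 7; c[3] = -1×1 + 4×-2 = -9; c[4] = 4×1 = 4. Result coefficients: [1, -3, 7, -9, 4] → 1 - 3x + 7x^2 - 9x^3 + 4x^4

1 - 3x + 7x^2 - 9x^3 + 4x^4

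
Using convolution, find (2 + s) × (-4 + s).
Ascending coefficients: a = [2, 1], b = [-4, 1]. c[0] = 2×-4 = -8; c[1] = 2×1 + 1×-4 = -2; c[2] = 1×1 = 1. Result coefficients: [-8, -2, 1] → -8 - 2s + s^2

-8 - 2s + s^2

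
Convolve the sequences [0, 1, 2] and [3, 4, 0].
y[0] = 0×3 = 0; y[1] = 0×4 + 1×3 = 3; y[2] = 0×0 + 1×4 + 2×3 = 10; y[3] = 1×0 + 2×4 = 8; y[4] = 2×0 = 0

[0, 3, 10, 8, 0]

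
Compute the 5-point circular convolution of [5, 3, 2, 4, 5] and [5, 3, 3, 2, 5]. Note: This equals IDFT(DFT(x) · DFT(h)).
Either evaluate y[k] = Σ_j x[j]·h[(k-j) mod 5] directly, or use IDFT(DFT(x) · DFT(h)). y[0] = 5×5 + 3×5 + 2×2 + 4×3 + 5×3 = 71; y[1] = 5×3 + 3×5 + 2×5 + 4×2 + 5×3 = 63; y[2] = 5×3 + 3×3 + 2×5 + 4×5 + 5×2 = 64; y[3] = 5×2 + 3×3 + 2×3 + 4×5 + 5×5 = 70; y[4] = 5×5 + 3×2 + 2×3 + 4×3 + 5×5 = 74. Result: [71, 63, 64, 70, 74]

[71, 63, 64, 70, 74]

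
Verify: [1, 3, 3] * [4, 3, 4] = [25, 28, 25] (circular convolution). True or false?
Recompute circular convolution of [1, 3, 3] and [4, 3, 4]: y[0] = 1×4 + 3×4 + 3×3 = 25; y[1] = 1×3 + 3×4 + 3×4 = 27; y[2] = 1×4 + 3×3 + 3×4 = 25 → [25, 27, 25]. Compare to given [25, 28, 25]: they differ at index 1: given 28, correct 27, so answer: No

No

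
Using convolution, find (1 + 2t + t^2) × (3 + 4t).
Ascending coefficients: a = [1, 2, 1], b = [3, 4]. c[0] = 1×3 = 3; c[1] = 1×4 + 2×3 = 10; c[2] = 2×4 + 1×3 = 11; c[3] = 1×4 = 4. Result coefficients: [3, 10, 11, 4] → 3 + 10t + 11t^2 + 4t^3

3 + 10t + 11t^2 + 4t^3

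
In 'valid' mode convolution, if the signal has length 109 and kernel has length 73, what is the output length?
'Valid' mode counts only positions where the kernel fully overlaps the signal: m - n + 1 = 109 - 73 + 1 = 37

37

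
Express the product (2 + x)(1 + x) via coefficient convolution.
Ascending coefficients: a = [2, 1], b = [1, 1]. c[0] = 2×1 = 2; c[1] = 2×1 + 1×1 = 3; c[2] = 1×1 = 1. Result coefficients: [2, 3, 1] → 2 + 3x + x^2

2 + 3x + x^2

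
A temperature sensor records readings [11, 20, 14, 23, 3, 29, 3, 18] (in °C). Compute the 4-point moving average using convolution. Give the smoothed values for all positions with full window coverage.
4-point moving average kernel = [1, 1, 1, 1]. Apply in 'valid' mode (full window coverage): avg[0] = (11 + 20 + 14 + 23) / 4 = 17.0; avg[1] = (20 + 14 + 23 + 3) / 4 = 15.0; avg[2] = (14 + 23 + 3 + 29) / 4 = 17.25; avg[3] = (23 + 3 + 29 + 3) / 4 = 14.5; avg[4] = (3 + 29 + 3 + 18) / 4 = 13.25. Smoothed values: [17.0, 15.0, 17.25, 14.5, 13.25]

[17.0, 15.0, 17.25, 14.5, 13.25]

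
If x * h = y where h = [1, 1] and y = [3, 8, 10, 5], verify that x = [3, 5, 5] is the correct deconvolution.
Forward-compute [3, 5, 5] * [1, 1]: y[0] = 3×1 = 3; y[1] = 3×1 + 5×1 = 8; y[2] = 5×1 + 5×1 = 10; y[3] = 5×1 = 5 → [3, 8, 10, 5]. Matches given y = [3, 8, 10, 5], so verified.

Verified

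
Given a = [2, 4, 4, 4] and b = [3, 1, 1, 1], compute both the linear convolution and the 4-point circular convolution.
Linear: y_lin[0] = 2×3 = 6; y_lin[1] = 2×1 + 4×3 = 14; y_lin[2] = 2×1 + 4×1 + 4×3 = 18; y_lin[3] = 2×1 + 4×1 + 4×1 + 4×3 = 22; y_lin[4] = 4×1 + 4×1 + 4×1 = 12; y_lin[5] = 4×1 + 4×1 = 8; y_lin[6] = 4×1 = 4 → [6, 14, 18, 22, 12, 8, 4]. Circular (length 4): y[0] = 2×3 + 4×1 + 4×1 + 4×1 = 18; y[1] = 2×1 + 4×3 + 4×1 + 4×1 = 22; y[2] = 2×1 + 4×1 + 4×3 + 4×1 = 22; y[3] = 2×1 + 4×1 + 4×1 + 4×3 = 22 → [18, 22, 22, 22]

Linear: [6, 14, 18, 22, 12, 8, 4], Circular: [18, 22, 22, 22]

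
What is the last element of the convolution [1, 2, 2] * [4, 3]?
Use y[k] = Σ_i a[i]·b[k-i] at k=3. y[3] = 2×3 = 6

6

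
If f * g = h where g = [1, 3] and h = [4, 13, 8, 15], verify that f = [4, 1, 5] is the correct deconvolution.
Forward-compute [4, 1, 5] * [1, 3]: h[0] = 4×1 = 4; h[1] = 4×3 + 1×1 = 13; h[2] = 1×3 + 5×1 = 8; h[3] = 5×3 = 15 → [4, 13, 8, 15]. Matches given h = [4, 13, 8, 15], so verified.

Verified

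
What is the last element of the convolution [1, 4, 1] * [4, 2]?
Use y[k] = Σ_i a[i]·b[k-i] at k=3. y[3] = 1×2 = 2

2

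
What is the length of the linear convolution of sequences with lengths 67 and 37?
Linear/full convolution length: m + n - 1 = 67 + 37 - 1 = 103

103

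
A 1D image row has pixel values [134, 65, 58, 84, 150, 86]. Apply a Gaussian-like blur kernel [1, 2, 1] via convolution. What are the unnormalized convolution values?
Convolve image row [134, 65, 58, 84, 150, 86] with kernel [1, 2, 1]: y[0] = 134×1 = 134; y[1] = 134×2 + 65×1 = 333; y[2] = 134×1 + 65×2 + 58×1 = 322; y[3] = 65×1 + 58×2 + 84×1 = 265; y[4] = 58×1 + 84×2 + 150×1 = 376; y[5] = 84×1 + 150×2 + 86×1 = 470; y[6] = 150×1 + 86×2 = 322; y[7] = 86×1 = 86 → [134, 333, 322, 265, 376, 470, 322, 86]. Normalization factor = sum(kernel) = 4.

[134, 333, 322, 265, 376, 470, 322, 86]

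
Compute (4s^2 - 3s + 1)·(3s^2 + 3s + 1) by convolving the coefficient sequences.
Ascending coefficients: a = [1, -3, 4], b = [1, 3, 3]. c[0] = 1×1 = 1; c[1] = 1×3 + -3×1 = 0; c[2] = 1×3 + -3×3 + 4×1 = -2; c[3] = -3×3 + 4×3 = 3; c[4] = 4×3 = 12. Result coefficients: [1, 0, -2, 3, 12] → 12s^4 + 3s^3 - 2s^2 + 1

12s^4 + 3s^3 - 2s^2 + 1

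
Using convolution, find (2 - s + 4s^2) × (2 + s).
Ascending coefficients: a = [2, -1, 4], b = [2, 1]. c[0] = 2×2 = 4; c[1] = 2×1 + -1×2 = 0; c[2] = -1×1 + 4×2 = 7; c[3] = 4×1 = 4. Result coefficients: [4, 0, 7, 4] → 4 + 7s^2 + 4s^3

4 + 7s^2 + 4s^3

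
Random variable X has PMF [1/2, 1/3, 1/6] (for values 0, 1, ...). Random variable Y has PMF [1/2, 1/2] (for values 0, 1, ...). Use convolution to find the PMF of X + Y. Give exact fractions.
P(X+Y=k) = Σ_i P(X=i)·P(Y=k-i) — a convolution of [1/2, 1/3, 1/6] and [1/2, 1/2]. P(X+Y=0) = (1/2)×(1/2) = 1/4; P(X+Y=1) = (1/2)×(1/2) + (1/3)×(1/2) = 1/4 + 1/6 = 5/12; P(X+Y=2) = (1/3)×(1/2) + (1/6)×(1/2) = 1/6 + 1/12 = 1/4; P(X+Y=3) = (1/6)×(1/2) = 1/12. PMF: [1/4, 5/12, 1/4, 1/12] (sums to 1 ✓)

[1/4, 5/12, 1/4, 1/12]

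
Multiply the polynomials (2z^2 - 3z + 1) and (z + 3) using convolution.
Ascending coefficients: a = [1, -3, 2], b = [3, 1]. c[0] = 1×3 = 3; c[1] = 1×1 + -3×3 = -8; c[2] = -3×1 + 2×3 = 3; c[3] = 2×1 = 2. Result coefficients: [3, -8, 3, 2] → 2z^3 + 3z^2 - 8z + 3

2z^3 + 3z^2 - 8z + 3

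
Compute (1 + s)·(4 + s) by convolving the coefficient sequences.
Ascending coefficients: a = [1, 1], b = [4, 1]. c[0] = 1×4 = 4; c[1] = 1×1 + 1×4 = 5; c[2] = 1×1 = 1. Result coefficients: [4, 5, 1] → 4 + 5s + s^2

4 + 5s + s^2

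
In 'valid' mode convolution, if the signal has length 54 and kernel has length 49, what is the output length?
'Valid' mode counts only positions where the kernel fully overlaps the signal: m - n + 1 = 54 - 49 + 1 = 6

6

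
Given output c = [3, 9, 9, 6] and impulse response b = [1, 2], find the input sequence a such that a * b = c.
Deconvolve c=[3, 9, 9, 6] by b=[1, 2]. Since b[0]=1, solve forward: a[0] = c[0] / 1 = 3; a[1] = (c[1] - 3×2) / 1 = 3; a[2] = (c[2] - 3×2) / 1 = 3. So a = [3, 3, 3]. Check by forward convolution: c[0] = 3×1 = 3; c[1] = 3×2 + 3×1 = 9; c[2] = 3×2 + 3×1 = 9; c[3] = 3×2 = 6

[3, 3, 3]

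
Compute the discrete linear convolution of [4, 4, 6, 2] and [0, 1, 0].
y[0] = 4×0 = 0; y[1] = 4×1 + 4×0 = 4; y[2] = 4×0 + 4×1 + 6×0 = 4; y[3] = 4×0 + 6×1 + 2×0 = 6; y[4] = 6×0 + 2×1 = 2; y[5] = 2×0 = 0

[0, 4, 4, 6, 2, 0]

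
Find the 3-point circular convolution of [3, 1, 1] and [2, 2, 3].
Use y[k] = Σ_j f[j]·g[(k-j) mod 3]. y[0] = 3×2 + 1×3 + 1×2 = 11; y[1] = 3×2 + 1×2 + 1×3 = 11; y[2] = 3×3 + 1×2 + 1×2 = 13. Result: [11, 11, 13]

[11, 11, 13]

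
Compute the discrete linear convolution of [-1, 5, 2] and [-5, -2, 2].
y[0] = -1×-5 = 5; y[1] = -1×-2 + 5×-5 = -23; y[2] = -1×2 + 5×-2 + 2×-5 = -22; y[3] = 5×2 + 2×-2 = 6; y[4] = 2×2 = 4

[5, -23, -22, 6, 4]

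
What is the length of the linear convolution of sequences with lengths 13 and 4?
Linear/full convolution length: m + n - 1 = 13 + 4 - 1 = 16

16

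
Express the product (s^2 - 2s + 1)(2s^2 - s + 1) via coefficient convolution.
Ascending coefficients: a = [1, -2, 1], b = [1, -1, 2]. c[0] = 1×1 = 1; c[1] = 1×-1 + -2×1 = -3; c[2] = 1×2 + -2×-1 + 1×1 = 5; c[3] = -2×2 + 1×-1 = -5; c[4] = 1×2 = 2. Result coefficients: [1, -3, 5, -5, 2] → 2s^4 - 5s^3 + 5s^2 - 3s + 1

2s^4 - 5s^3 + 5s^2 - 3s + 1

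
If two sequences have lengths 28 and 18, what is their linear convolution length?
Linear/full convolution length: m + n - 1 = 28 + 18 - 1 = 45

45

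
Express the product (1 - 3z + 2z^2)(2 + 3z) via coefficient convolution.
Ascending coefficients: a = [1, -3, 2], b = [2, 3]. c[0] = 1×2 = 2; c[1] = 1×3 + -3×2 = -3; c[2] = -3×3 + 2×2 = -5; c[3] = 2×3 = 6. Result coefficients: [2, -3, -5, 6] → 2 - 3z - 5z^2 + 6z^3

2 - 3z - 5z^2 + 6z^3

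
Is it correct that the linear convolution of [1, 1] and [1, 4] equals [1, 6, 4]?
Recompute linear convolution of [1, 1] and [1, 4]: y[0] = 1×1 = 1; y[1] = 1×4 + 1×1 = 5; y[2] = 1×4 = 4 → [1, 5, 4]. Compare to given [1, 6, 4]: they differ at index 1: given 6, correct 5, so answer: No

No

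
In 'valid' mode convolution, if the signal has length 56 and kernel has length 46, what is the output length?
'Valid' mode counts only positions where the kernel fully overlaps the signal: m - n + 1 = 56 - 46 + 1 = 11

11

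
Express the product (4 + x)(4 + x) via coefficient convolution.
Ascending coefficients: a = [4, 1], b = [4, 1]. c[0] = 4×4 = 16; c[1] = 4×1 + 1×4 = 8; c[2] = 1×1 = 1. Result coefficients: [16, 8, 1] → 16 + 8x + x^2

16 + 8x + x^2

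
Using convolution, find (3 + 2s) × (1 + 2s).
Ascending coefficients: a = [3, 2], b = [1, 2]. c[0] = 3×1 = 3; c[1] = 3×2 + 2×1 = 8; c[2] = 2×2 = 4. Result coefficients: [3, 8, 4] → 3 + 8s + 4s^2

3 + 8s + 4s^2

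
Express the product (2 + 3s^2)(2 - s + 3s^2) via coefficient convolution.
Ascending coefficients: a = [2, 0, 3], b = [2, -1, 3]. c[0] = 2×2 = 4; c[1] = 2×-1 + 0×2 = -2; c[2] = 2×3 + 0×-1 + 3×2 = 12; c[3] = 0×3 + 3×-1 = -3; c[4] = 3×3 = 9. Result coefficients: [4, -2, 12, -3, 9] → 4 - 2s + 12s^2 - 3s^3 + 9s^4

4 - 2s + 12s^2 - 3s^3 + 9s^4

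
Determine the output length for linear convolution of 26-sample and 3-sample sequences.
Linear/full convolution length: m + n - 1 = 26 + 3 - 1 = 28

28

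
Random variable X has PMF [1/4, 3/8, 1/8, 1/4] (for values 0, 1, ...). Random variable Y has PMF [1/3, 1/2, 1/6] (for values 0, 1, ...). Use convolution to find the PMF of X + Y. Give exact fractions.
P(X+Y=k) = Σ_i P(X=i)·P(Y=k-i) — a convolution of [1/4, 3/8, 1/8, 1/4] and [1/3, 1/2, 1/6]. P(X+Y=0) = (1/4)×(1/3) = 1/12; P(X+Y=1) = (1/4)×(1/2) + (3/8)×(1/3) = 1/8 + 1/8 = 1/4; P(X+Y=2) = (1/4)×(1/6) + (3/8)×(1/2) + (1/8)×(1/3) = 1/24 + 3/16 + 1/24 = 13/48; P(X+Y=3) = (3/8)×(1/6) + (1/8)×(1/2) + (1/4)×(1/3) = 1/16 + 1/16 + 1/12 = 5/24; P(X+Y=4) = (1/8)×(1/6) + (1/4)×(1/2) = 1/48 + 1/8 = 7/48; P(X+Y=5) = (1/4)×(1/6) = 1/24. PMF: [1/12, 1/4, 13/48, 5/24, 7/48, 1/24] (sums to 1 ✓)

[1/12, 1/4, 13/48, 5/24, 7/48, 1/24]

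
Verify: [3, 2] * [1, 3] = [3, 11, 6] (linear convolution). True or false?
Recompute linear convolution of [3, 2] and [1, 3]: y[0] = 3×1 = 3; y[1] = 3×3 + 2×1 = 11; y[2] = 2×3 = 6 → [3, 11, 6]. Given [3, 11, 6] matches, so answer: Yes

Yes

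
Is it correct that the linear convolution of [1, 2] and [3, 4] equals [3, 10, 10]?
Recompute linear convolution of [1, 2] and [3, 4]: y[0] = 1×3 = 3; y[1] = 1×4 + 2×3 = 10; y[2] = 2×4 = 8 → [3, 10, 8]. Compare to given [3, 10, 10]: they differ at index 2: given 10, correct 8, so answer: No

No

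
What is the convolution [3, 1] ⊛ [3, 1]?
y[0] = 3×3 = 9; y[1] = 3×1 + 1×3 = 6; y[2] = 1×1 = 1

[9, 6, 1]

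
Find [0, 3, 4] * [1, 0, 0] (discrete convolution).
y[0] = 0×1 = 0; y[1] = 0×0 + 3×1 = 3; y[2] = 0×0 + 3×0 + 4×1 = 4; y[3] = 3×0 + 4×0 = 0; y[4] = 4×0 = 0

[0, 3, 4, 0, 0]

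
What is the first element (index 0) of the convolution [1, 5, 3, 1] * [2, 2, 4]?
Use y[k] = Σ_i a[i]·b[k-i] at k=0. y[0] = 1×2 = 2

2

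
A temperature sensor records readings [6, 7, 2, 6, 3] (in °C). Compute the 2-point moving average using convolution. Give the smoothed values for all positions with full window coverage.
2-point moving average kernel = [1, 1]. Apply in 'valid' mode (full window coverage): avg[0] = (6 + 7) / 2 = 6.5; avg[1] = (7 + 2) / 2 = 4.5; avg[2] = (2 + 6) / 2 = 4.0; avg[3] = (6 + 3) / 2 = 4.5. Smoothed values: [6.5, 4.5, 4.0, 4.5]

[6.5, 4.5, 4.0, 4.5]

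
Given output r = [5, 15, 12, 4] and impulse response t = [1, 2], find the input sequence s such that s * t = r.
Deconvolve r=[5, 15, 12, 4] by t=[1, 2]. Since t[0]=1, solve forward: s[0] = r[0] / 1 = 5; s[1] = (r[1] - 5×2) / 1 = 5; s[2] = (r[2] - 5×2) / 1 = 2. So s = [5, 5, 2]. Check by forward convolution: r[0] = 5×1 = 5; r[1] = 5×2 + 5×1 = 15; r[2] = 5×2 + 2×1 = 12; r[3] = 2×2 = 4

[5, 5, 2]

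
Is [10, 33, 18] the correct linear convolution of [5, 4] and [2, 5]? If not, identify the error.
Recompute linear convolution of [5, 4] and [2, 5]: y[0] = 5×2 = 10; y[1] = 5×5 + 4×2 = 33; y[2] = 4×5 = 20 → [10, 33, 20]. Compare to given [10, 33, 18]: they differ at index 2: given 18, correct 20, so answer: No

No. Error at index 2: given 18, correct 20.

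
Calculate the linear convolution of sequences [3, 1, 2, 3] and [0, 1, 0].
y[0] = 3×0 = 0; y[1] = 3×1 + 1×0 = 3; y[2] = 3×0 + 1×1 + 2×0 = 1; y[3] = 1×0 + 2×1 + 3×0 = 2; y[4] = 2×0 + 3×1 = 3; y[5] = 3×0 = 0

[0, 3, 1, 2, 3, 0]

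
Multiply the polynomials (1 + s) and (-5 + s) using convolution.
Ascending coefficients: a = [1, 1], b = [-5, 1]. c[0] = 1×-5 = -5; c[1] = 1×1 + 1×-5 = -4; c[2] = 1×1 = 1. Result coefficients: [-5, -4, 1] → -5 - 4s + s^2

-5 - 4s + s^2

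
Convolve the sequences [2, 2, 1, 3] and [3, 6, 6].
y[0] = 2×3 = 6; y[1] = 2×6 + 2×3 = 18; y[2] = 2×6 + 2×6 + 1×3 = 27; y[3] = 2×6 + 1×6 + 3×3 = 27; y[4] = 1×6 + 3×6 = 24; y[5] = 3×6 = 18

[6, 18, 27, 27, 24, 18]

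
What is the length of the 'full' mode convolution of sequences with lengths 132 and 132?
Linear/full convolution length: m + n - 1 = 132 + 132 - 1 = 263

263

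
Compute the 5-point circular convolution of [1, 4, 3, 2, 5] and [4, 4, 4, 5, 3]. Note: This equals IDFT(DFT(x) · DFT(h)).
Either evaluate y[k] = Σ_j x[j]·h[(k-j) mod 5] directly, or use IDFT(DFT(x) · DFT(h)). y[0] = 1×4 + 4×3 + 3×5 + 2×4 + 5×4 = 59; y[1] = 1×4 + 4×4 + 3×3 + 2×5 + 5×4 = 59; y[2] = 1×4 + 4×4 + 3×4 + 2×3 + 5×5 = 63; y[3] = 1×5 + 4×4 + 3×4 + 2×4 + 5×3 = 56; y[4] = 1×3 + 4×5 + 3×4 + 2×4 + 5×4 = 63. Result: [59, 59, 63, 56, 63]

[59, 59, 63, 56, 63]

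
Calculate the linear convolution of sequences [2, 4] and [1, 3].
y[0] = 2×1 = 2; y[1] = 2×3 + 4×1 = 10; y[2] = 4×3 = 12

[2, 10, 12]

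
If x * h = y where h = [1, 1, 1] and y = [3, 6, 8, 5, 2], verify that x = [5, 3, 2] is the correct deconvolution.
Forward-compute [5, 3, 2] * [1, 1, 1]: y[0] = 5×1 = 5; y[1] = 5×1 + 3×1 = 8; y[2] = 5×1 + 3×1 + 2×1 = 10; y[3] = 3×1 + 2×1 = 5; y[4] = 2×1 = 2 → [5, 8, 10, 5, 2]. Does not match given y = [3, 6, 8, 5, 2].

Not verified. [5, 3, 2] * [1, 1, 1] = [5, 8, 10, 5, 2], which differs from [3, 6, 8, 5, 2] at index 0.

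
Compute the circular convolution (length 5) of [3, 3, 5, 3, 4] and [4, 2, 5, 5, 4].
Use y[k] = Σ_j x[j]·h[(k-j) mod 5]. y[0] = 3×4 + 3×4 + 5×5 + 3×5 + 4×2 = 72; y[1] = 3×2 + 3×4 + 5×4 + 3×5 + 4×5 = 73; y[2] = 3×5 + 3×2 + 5×4 + 3×4 + 4×5 = 73; y[3] = 3×5 + 3×5 + 5×2 + 3×4 + 4×4 = 68; y[4] = 3×4 + 3×5 + 5×5 + 3×2 + 4×4 = 74. Result: [72, 73, 73, 68, 74]

[72, 73, 73, 68, 74]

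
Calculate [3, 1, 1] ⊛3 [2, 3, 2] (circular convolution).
Use y[k] = Σ_j f[j]·g[(k-j) mod 3]. y[0] = 3×2 + 1×2 + 1×3 = 11; y[1] = 3×3 + 1×2 + 1×2 = 13; y[2] = 3×2 + 1×3 + 1×2 = 11. Result: [11, 13, 11]

[11, 13, 11]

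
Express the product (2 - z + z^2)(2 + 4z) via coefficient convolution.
Ascending coefficients: a = [2, -1, 1], b = [2, 4]. c[0] = 2×2 = 4; c[1] = 2×4 + -1×2 = 6; c[2] = -1×4 + 1×2 = -2; c[3] = 1×4 = 4. Result coefficients: [4, 6, -2, 4] → 4 + 6z - 2z^2 + 4z^3

4 + 6z - 2z^2 + 4z^3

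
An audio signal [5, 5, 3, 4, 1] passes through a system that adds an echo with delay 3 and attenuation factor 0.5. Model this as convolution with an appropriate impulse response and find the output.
Direct-path + delayed-attenuated-path model → impulse response h = [1, 0, 0, 0.5] (1 at lag 0, 0.5 at lag 3). Output y[n] = x[n] + 0.5·x[n - 3] (with x[n] = 0 outside 0..4): y[0] = 5 + 0.5×0 = 5; y[1] = 5 + 0.5×0 = 5; y[2] = 3 + 0.5×0 = 3; y[3] = 4 + 0.5×5 = 6.5; y[4] = 1 + 0.5×5 = 3.5; y[5] = 0 + 0.5×3 = 1.5; y[6] = 0 + 0.5×4 = 2.0; y[7] = 0 + 0.5×1 = 0.5. So y = [5, 5, 3, 6.5, 3.5, 1.5, 2.0, 0.5]

[5, 5, 3, 6.5, 3.5, 1.5, 2.0, 0.5]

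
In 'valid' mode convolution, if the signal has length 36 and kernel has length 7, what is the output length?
'Valid' mode counts only positions where the kernel fully overlaps the signal: m - n + 1 = 36 - 7 + 1 = 30

30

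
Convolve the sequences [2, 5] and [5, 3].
y[0] = 2×5 = 10; y[1] = 2×3 + 5×5 = 31; y[2] = 5×3 = 15

[10, 31, 15]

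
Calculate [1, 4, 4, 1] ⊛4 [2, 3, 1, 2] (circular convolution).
Use y[k] = Σ_j u[j]·v[(k-j) mod 4]. y[0] = 1×2 + 4×2 + 4×1 + 1×3 = 17; y[1] = 1×3 + 4×2 + 4×2 + 1×1 = 20; y[2] = 1×1 + 4×3 + 4×2 + 1×2 = 23; y[3] = 1×2 + 4×1 + 4×3 + 1×2 = 20. Result: [17, 20, 23, 20]

[17, 20, 23, 20]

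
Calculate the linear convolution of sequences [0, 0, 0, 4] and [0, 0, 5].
y[0] = 0×0 = 0; y[1] = 0×0 + 0×0 = 0; y[2] = 0×5 + 0×0 + 0×0 = 0; y[3] = 0×5 + 0×0 + 4×0 = 0; y[4] = 0×5 + 4×0 = 0; y[5] = 4×5 = 20

[0, 0, 0, 0, 0, 20]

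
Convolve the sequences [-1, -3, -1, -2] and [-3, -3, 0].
y[0] = -1×-3 = 3; y[1] = -1×-3 + -3×-3 = 12; y[2] = -1×0 + -3×-3 + -1×-3 = 12; y[3] = -3×0 + -1×-3 + -2×-3 = 9; y[4] = -1×0 + -2×-3 = 6; y[5] = -2×0 = 0

[3, 12, 12, 9, 6, 0]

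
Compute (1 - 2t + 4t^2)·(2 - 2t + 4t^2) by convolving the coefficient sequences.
Ascending coefficients: a = [1, -2, 4], b = [2, -2, 4]. c[0] = 1×2 = 2; c[1] = 1×-2 + -2×2 = -6; c[2] = 1×4 + -2×-2 + 4×2 = 16; c[3] = -2×4 + 4×-2 = -16; c[4] = 4×4 = 16. Result coefficients: [2, -6, 16, -16, 16] → 2 - 6t + 16t^2 - 16t^3 + 16t^4

2 - 6t + 16t^2 - 16t^3 + 16t^4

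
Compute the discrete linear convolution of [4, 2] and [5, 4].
y[0] = 4×5 = 20; y[1] = 4×4 + 2×5 = 26; y[2] = 2×4 = 8

[20, 26, 8]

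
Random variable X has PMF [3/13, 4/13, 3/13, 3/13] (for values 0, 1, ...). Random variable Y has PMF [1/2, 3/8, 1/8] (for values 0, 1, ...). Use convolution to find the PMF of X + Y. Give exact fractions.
P(X+Y=k) = Σ_i P(X=i)·P(Y=k-i) — a convolution of [3/13, 4/13, 3/13, 3/13] and [1/2, 3/8, 1/8]. P(X+Y=0) = (3/13)×(1/2) = 3/26; P(X+Y=1) = (3/13)×(3/8) + (4/13)×(1/2) = 9/104 + 2/13 = 25/104; P(X+Y=2) = (3/13)×(1/8) + (4/13)×(3/8) + (3/13)×(1/2) = 3/104 + 3/26 + 3/26 = 27/104; P(X+Y=3) = (4/13)×(1/8) + (3/13)×(3/8) + (3/13)×(1/2) = 1/26 + 9/104 + 3/26 = 25/104; P(X+Y=4) = (3/13)×(1/8) + (3/13)×(3/8) = 3/104 + 9/104 = 3/26; P(X+Y=5) = (3/13)×(1/8) = 3/104. PMF: [3/26, 25/104, 27/104, 25/104, 3/26, 3/104] (sums to 1 ✓)

[3/26, 25/104, 27/104, 25/104, 3/26, 3/104]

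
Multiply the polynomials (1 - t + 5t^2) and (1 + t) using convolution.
Ascending coefficients: a = [1, -1, 5], b = [1, 1]. c[0] = 1×1 = 1; c[1] = 1×1 + -1×1 = 0; c[2] = -1×1 + 5×1 = 4; c[3] = 5×1 = 5. Result coefficients: [1, 0, 4, 5] → 1 + 4t^2 + 5t^3

1 + 4t^2 + 5t^3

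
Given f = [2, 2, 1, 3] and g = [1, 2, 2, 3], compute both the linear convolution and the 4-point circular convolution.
Linear: y_lin[0] = 2×1 = 2; y_lin[1] = 2×2 + 2×1 = 6; y_lin[2] = 2×2 + 2×2 + 1×1 = 9; y_lin[3] = 2×3 + 2×2 + 1×2 + 3×1 = 15; y_lin[4] = 2×3 + 1×2 + 3×2 = 14; y_lin[5] = 1×3 + 3×2 = 9; y_lin[6] = 3×3 = 9 → [2, 6, 9, 15, 14, 9, 9]. Circular (length 4): y[0] = 2×1 + 2×3 + 1×2 + 3×2 = 16; y[1] = 2×2 + 2×1 + 1×3 + 3×2 = 15; y[2] = 2×2 + 2×2 + 1×1 + 3×3 = 18; y[3] = 2×3 + 2×2 + 1×2 + 3×1 = 15 → [16, 15, 18, 15]

Linear: [2, 6, 9, 15, 14, 9, 9], Circular: [16, 15, 18, 15]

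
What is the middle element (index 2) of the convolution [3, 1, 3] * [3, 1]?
Use y[k] = Σ_i a[i]·b[k-i] at k=2. y[2] = 1×1 + 3×3 = 10

10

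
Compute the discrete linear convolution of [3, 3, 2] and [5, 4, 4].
y[0] = 3×5 = 15; y[1] = 3×4 + 3×5 = 27; y[2] = 3×4 + 3×4 + 2×5 = 34; y[3] = 3×4 + 2×4 = 20; y[4] = 2×4 = 8

[15, 27, 34, 20, 8]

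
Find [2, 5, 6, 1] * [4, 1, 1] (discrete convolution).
y[0] = 2×4 = 8; y[1] = 2×1 + 5×4 = 22; y[2] = 2×1 + 5×1 + 6×4 = 31; y[3] = 5×1 + 6×1 + 1×4 = 15; y[4] = 6×1 + 1×1 = 7; y[5] = 1×1 = 1

[8, 22, 31, 15, 7, 1]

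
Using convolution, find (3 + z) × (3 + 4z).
Ascending coefficients: a = [3, 1], b = [3, 4]. c[0] = 3×3 = 9; c[1] = 3×4 + 1×3 = 15; c[2] = 1×4 = 4. Result coefficients: [9, 15, 4] → 9 + 15z + 4z^2

9 + 15z + 4z^2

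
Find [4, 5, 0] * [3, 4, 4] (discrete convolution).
y[0] = 4×3 = 12; y[1] = 4×4 + 5×3 = 31; y[2] = 4×4 + 5×4 + 0×3 = 36; y[3] = 5×4 + 0×4 = 20; y[4] = 0×4 = 0

[12, 31, 36, 20, 0]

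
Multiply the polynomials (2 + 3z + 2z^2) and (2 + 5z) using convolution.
Ascending coefficients: a = [2, 3, 2], b = [2, 5]. c[0] = 2×2 = 4; c[1] = 2×5 + 3×2 = 16; c[2] = 3×5 + 2×2 = 19; c[3] = 2×5 = 10. Result coefficients: [4, 16, 19, 10] → 4 + 16z + 19z^2 + 10z^3

4 + 16z + 19z^2 + 10z^3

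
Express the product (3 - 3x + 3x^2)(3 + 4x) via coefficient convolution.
Ascending coefficients: a = [3, -3, 3], b = [3, 4]. c[0] = 3×3 = 9; c[1] = 3×4 + -3×3 = 3; c[2] = -3×4 + 3×3 = -3; c[3] = 3×4 = 12. Result coefficients: [9, 3, -3, 12] → 9 + 3x - 3x^2 + 12x^3

9 + 3x - 3x^2 + 12x^3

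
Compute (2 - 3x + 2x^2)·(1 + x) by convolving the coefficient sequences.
Ascending coefficients: a = [2, -3, 2], b = [1, 1]. c[0] = 2×1 = 2; c[1] = 2×1 + -3×1 = -1; c[2] = -3×1 + 2×1 = -1; c[3] = 2×1 = 2. Result coefficients: [2, -1, -1, 2] → 2 - x - x^2 + 2x^3

2 - x - x^2 + 2x^3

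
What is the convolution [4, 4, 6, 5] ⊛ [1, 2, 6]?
y[0] = 4×1 = 4; y[1] = 4×2 + 4×1 = 12; y[2] = 4×6 + 4×2 + 6×1 = 38; y[3] = 4×6 + 6×2 + 5×1 = 41; y[4] = 6×6 + 5×2 = 46; y[5] = 5×6 = 30

[4, 12, 38, 41, 46, 30]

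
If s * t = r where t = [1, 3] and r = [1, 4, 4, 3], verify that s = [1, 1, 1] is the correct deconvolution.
Forward-compute [1, 1, 1] * [1, 3]: r[0] = 1×1 = 1; r[1] = 1×3 + 1×1 = 4; r[2] = 1×3 + 1×1 = 4; r[3] = 1×3 = 3 → [1, 4, 4, 3]. Matches given r = [1, 4, 4, 3], so verified.

Verified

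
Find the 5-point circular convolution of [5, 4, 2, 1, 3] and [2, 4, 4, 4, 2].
Use y[k] = Σ_j a[j]·b[(k-j) mod 5]. y[0] = 5×2 + 4×2 + 2×4 + 1×4 + 3×4 = 42; y[1] = 5×4 + 4×2 + 2×2 + 1×4 + 3×4 = 48; y[2] = 5×4 + 4×4 + 2×2 + 1×2 + 3×4 = 54; y[3] = 5×4 + 4×4 + 2×4 + 1×2 + 3×2 = 52; y[4] = 5×2 + 4×4 + 2×4 + 1×4 + 3×2 = 44. Result: [42, 48, 54, 52, 44]

[42, 48, 54, 52, 44]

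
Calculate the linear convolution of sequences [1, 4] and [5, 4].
y[0] = 1×5 = 5; y[1] = 1×4 + 4×5 = 24; y[2] = 4×4 = 16

[5, 24, 16]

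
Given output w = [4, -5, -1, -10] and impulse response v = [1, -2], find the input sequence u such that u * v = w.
Deconvolve w=[4, -5, -1, -10] by v=[1, -2]. Since v[0]=1, solve forward: u[0] = w[0] / 1 = 4; u[1] = (w[1] - 4×-2) / 1 = 3; u[2] = (w[2] - 3×-2) / 1 = 5. So u = [4, 3, 5]. Check by forward convolution: w[0] = 4×1 = 4; w[1] = 4×-2 + 3×1 = -5; w[2] = 3×-2 + 5×1 = -1; w[3] = 5×-2 = -10

[4, 3, 5]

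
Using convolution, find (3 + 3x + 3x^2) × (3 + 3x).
Ascending coefficients: a = [3, 3, 3], b = [3, 3]. c[0] = 3×3 = 9; c[1] = 3×3 + 3×3 = 18; c[2] = 3×3 + 3×3 = 18; c[3] = 3×3 = 9. Result coefficients: [9, 18, 18, 9] → 9 + 18x + 18x^2 + 9x^3

9 + 18x + 18x^2 + 9x^3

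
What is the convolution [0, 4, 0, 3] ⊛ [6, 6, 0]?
y[0] = 0×6 = 0; y[1] = 0×6 + 4×6 = 24; y[2] = 0×0 + 4×6 + 0×6 = 24; y[3] = 4×0 + 0×6 + 3×6 = 18; y[4] = 0×0 + 3×6 = 18; y[5] = 3×0 = 0

[0, 24, 24, 18, 18, 0]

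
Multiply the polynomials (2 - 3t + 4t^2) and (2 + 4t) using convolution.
Ascending coefficients: a = [2, -3, 4], b = [2, 4]. c[0] = 2×2 = 4; c[1] = 2×4 + -3×2 = 2; c[2] = -3×4 + 4×2 = -4; c[3] = 4×4 = 16. Result coefficients: [4, 2, -4, 16] → 4 + 2t - 4t^2 + 16t^3

4 + 2t - 4t^2 + 16t^3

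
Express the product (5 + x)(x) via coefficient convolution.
Ascending coefficients: a = [5, 1], b = [0, 1]. c[0] = 5×0 = 0; c[1] = 5×1 + 1×0 = 5; c[2] = 1×1 = 1. Result coefficients: [0, 5, 1] → 5x + x^2

5x + x^2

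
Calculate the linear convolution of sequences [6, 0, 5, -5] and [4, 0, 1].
y[0] = 6×4 = 24; y[1] = 6×0 + 0×4 = 0; y[2] = 6×1 + 0×0 + 5×4 = 26; y[3] = 0×1 + 5×0 + -5×4 = -20; y[4] = 5×1 + -5×0 = 5; y[5] = -5×1 = -5

[24, 0, 26, -20, 5, -5]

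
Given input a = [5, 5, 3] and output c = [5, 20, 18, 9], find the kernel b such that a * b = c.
Output length 4 = len(a) + len(b) - 1 ⇒ len(b) = 2. Solve b forward using b[k] = (c[k] - Σ_{i≥1} a[i]·b[k-i]) / a[0]: b[0] = c[0] / a[0] = 5 / 5 = 1; b[1] = (c[1] - 5×1) / a[0] = (20 - 5×1) / 5 = 3. So b = [1, 3]. Forward-check [5, 5, 3] * [1, 3]: c[0] = 5×1 = 5; c[1] = 5×3 + 5×1 = 20; c[2] = 5×3 + 3×1 = 18; c[3] = 3×3 = 9 → [5, 20, 18, 9] ✓

[1, 3]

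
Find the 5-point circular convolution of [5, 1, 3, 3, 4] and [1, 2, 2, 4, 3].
Use y[k] = Σ_j x[j]·h[(k-j) mod 5]. y[0] = 5×1 + 1×3 + 3×4 + 3×2 + 4×2 = 34; y[1] = 5×2 + 1×1 + 3×3 + 3×4 + 4×2 = 40; y[2] = 5×2 + 1×2 + 3×1 + 3×3 + 4×4 = 40; y[3] = 5×4 + 1×2 + 3×2 + 3×1 + 4×3 = 43; y[4] = 5×3 + 1×4 + 3×2 + 3×2 + 4×1 = 35. Result: [34, 40, 40, 43, 35]

[34, 40, 40, 43, 35]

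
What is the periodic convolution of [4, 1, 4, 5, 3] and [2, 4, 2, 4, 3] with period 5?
Use y[k] = Σ_j x[j]·h[(k-j) mod 5]. y[0] = 4×2 + 1×3 + 4×4 + 5×2 + 3×4 = 49; y[1] = 4×4 + 1×2 + 4×3 + 5×4 + 3×2 = 56; y[2] = 4×2 + 1×4 + 4×2 + 5×3 + 3×4 = 47; y[3] = 4×4 + 1×2 + 4×4 + 5×2 + 3×3 = 53; y[4] = 4×3 + 1×4 + 4×2 + 5×4 + 3×2 = 50. Result: [49, 56, 47, 53, 50]

[49, 56, 47, 53, 50]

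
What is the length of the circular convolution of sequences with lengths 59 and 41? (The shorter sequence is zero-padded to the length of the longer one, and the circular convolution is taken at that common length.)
Circular convolution (zero-padding the shorter input) has length max(m, n) = max(59, 41) = 59

59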